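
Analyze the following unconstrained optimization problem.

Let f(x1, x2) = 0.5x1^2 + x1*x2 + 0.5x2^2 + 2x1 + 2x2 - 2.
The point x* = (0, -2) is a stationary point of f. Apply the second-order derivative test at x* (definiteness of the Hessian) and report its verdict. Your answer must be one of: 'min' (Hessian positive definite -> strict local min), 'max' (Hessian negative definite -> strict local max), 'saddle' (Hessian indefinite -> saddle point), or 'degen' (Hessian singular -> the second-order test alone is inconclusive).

Compute the Hessian H = grad^2 f:
  H = [[1, 1], [1, 1]]
Verify stationarity: grad f(x*) = H x* + g = (0, 0).
Eigenvalues of H: 0, 2.
H has a zero eigenvalue (singular; positive semidefinite but not definite), so H is neither positive definite, negative definite, nor indefinite. The second-order test alone is inconclusive -> degen.
(Indeed, f is constant along the null direction of H through x*, so x* is not a strict local extremum.)

degen


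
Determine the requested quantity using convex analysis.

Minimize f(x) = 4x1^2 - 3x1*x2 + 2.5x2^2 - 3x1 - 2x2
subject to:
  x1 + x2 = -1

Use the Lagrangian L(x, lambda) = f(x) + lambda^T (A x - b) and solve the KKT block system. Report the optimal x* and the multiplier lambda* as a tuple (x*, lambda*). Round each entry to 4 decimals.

Form the Lagrangian:
  L(x, lambda) = (1/2) x^T Q x + c^T x + lambda^T (A x - b)
Stationarity (grad_x L = 0): Q x + c + A^T lambda = 0.
Primal feasibility: A x = b.

This gives the KKT block system:
  [ Q   A^T ] [ x     ]   [-c ]
  [ A    0  ] [ lambda ] = [ b ]

Solving the linear system:
  x*      = (-0.3684, -0.6316)
  lambda* = (4.0526)
  f(x*)   = 3.2105

x* = (-0.3684, -0.6316), lambda* = (4.0526)


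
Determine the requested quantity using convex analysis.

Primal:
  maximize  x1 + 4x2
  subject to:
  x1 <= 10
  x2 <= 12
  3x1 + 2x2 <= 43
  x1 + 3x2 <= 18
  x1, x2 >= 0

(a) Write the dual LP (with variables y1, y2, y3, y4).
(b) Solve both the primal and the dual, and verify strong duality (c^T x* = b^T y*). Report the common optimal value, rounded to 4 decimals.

The standard primal-dual pair for 'max c^T x s.t. A x <= b, x >= 0' is:
  Dual:  min b^T y  s.t.  A^T y >= c,  y >= 0.

So the dual LP is:
  minimize  10y1 + 12y2 + 43y3 + 18y4
  subject to:
    y1 + 3y3 + y4 >= 1
    y2 + 2y3 + 3y4 >= 4
    y1, y2, y3, y4 >= 0

Solving the primal: x* = (0, 6).
  primal value c^T x* = 24.
Solving the dual: y* = (0, 0, 0, 1.3333).
  dual value b^T y* = 24.
Strong duality: c^T x* = b^T y*. Confirmed.

24


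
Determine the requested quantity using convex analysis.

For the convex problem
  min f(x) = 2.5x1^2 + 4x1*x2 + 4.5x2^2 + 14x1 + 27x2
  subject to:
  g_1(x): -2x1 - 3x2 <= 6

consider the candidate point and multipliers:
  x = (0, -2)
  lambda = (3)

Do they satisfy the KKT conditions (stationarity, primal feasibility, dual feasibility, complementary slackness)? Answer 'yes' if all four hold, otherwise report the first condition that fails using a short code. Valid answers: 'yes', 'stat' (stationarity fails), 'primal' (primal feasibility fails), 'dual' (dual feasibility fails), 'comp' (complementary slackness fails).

Gradient of f: grad f(x) = Q x + c = (6, 9)
Constraint values g_i(x) = a_i^T x - b_i:
  g_1((0, -2)) = 0
Stationarity residual: grad f(x) + sum_i lambda_i a_i = (0, 0)
  -> stationarity OK
Primal feasibility (all g_i <= 0): OK
Dual feasibility (all lambda_i >= 0): OK
Complementary slackness (lambda_i * g_i(x) = 0 for all i): OK

Verdict: yes, KKT holds.

yes


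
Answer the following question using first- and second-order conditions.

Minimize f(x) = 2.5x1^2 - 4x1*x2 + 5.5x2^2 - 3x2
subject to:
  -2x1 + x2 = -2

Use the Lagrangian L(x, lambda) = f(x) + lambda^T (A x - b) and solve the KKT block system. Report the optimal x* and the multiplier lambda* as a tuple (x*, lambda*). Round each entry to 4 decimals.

Form the Lagrangian:
  L(x, lambda) = (1/2) x^T Q x + c^T x + lambda^T (A x - b)
Stationarity (grad_x L = 0): Q x + c + A^T lambda = 0.
Primal feasibility: A x = b.

This gives the KKT block system:
  [ Q   A^T ] [ x     ]   [-c ]
  [ A    0  ] [ lambda ] = [ b ]

Solving the linear system:
  x*      = (1.2727, 0.5455)
  lambda* = (2.0909)
  f(x*)   = 1.2727

x* = (1.2727, 0.5455), lambda* = (2.0909)


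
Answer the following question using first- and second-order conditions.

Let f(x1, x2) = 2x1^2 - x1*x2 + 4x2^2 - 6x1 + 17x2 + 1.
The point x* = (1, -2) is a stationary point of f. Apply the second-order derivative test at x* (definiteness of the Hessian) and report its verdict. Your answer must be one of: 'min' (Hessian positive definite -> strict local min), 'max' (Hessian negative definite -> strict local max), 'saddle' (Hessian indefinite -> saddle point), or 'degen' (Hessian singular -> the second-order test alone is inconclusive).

Compute the Hessian H = grad^2 f:
  H = [[4, -1], [-1, 8]]
Verify stationarity: grad f(x*) = H x* + g = (0, 0).
Eigenvalues of H: 3.7639, 8.2361.
Both eigenvalues > 0, so H is positive definite -> x* is a strict local min.

min


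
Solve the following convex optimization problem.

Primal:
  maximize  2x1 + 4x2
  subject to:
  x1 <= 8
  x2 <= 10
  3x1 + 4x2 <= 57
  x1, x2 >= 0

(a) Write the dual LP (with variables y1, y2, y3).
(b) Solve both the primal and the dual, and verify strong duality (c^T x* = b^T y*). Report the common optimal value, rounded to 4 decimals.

The standard primal-dual pair for 'max c^T x s.t. A x <= b, x >= 0' is:
  Dual:  min b^T y  s.t.  A^T y >= c,  y >= 0.

So the dual LP is:
  minimize  8y1 + 10y2 + 57y3
  subject to:
    y1 + 3y3 >= 2
    y2 + 4y3 >= 4
    y1, y2, y3 >= 0

Solving the primal: x* = (5.6667, 10).
  primal value c^T x* = 51.3333.
Solving the dual: y* = (0, 1.3333, 0.6667).
  dual value b^T y* = 51.3333.
Strong duality: c^T x* = b^T y*. Confirmed.

51.3333


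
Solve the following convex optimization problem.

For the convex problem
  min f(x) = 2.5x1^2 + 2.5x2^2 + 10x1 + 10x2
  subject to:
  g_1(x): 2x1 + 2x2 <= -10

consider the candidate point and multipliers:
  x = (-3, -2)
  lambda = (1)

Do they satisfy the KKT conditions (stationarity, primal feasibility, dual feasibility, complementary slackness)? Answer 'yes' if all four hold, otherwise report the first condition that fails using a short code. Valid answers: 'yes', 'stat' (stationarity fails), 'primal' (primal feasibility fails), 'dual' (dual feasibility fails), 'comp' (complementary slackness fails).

Gradient of f: grad f(x) = Q x + c = (-5, 0)
Constraint values g_i(x) = a_i^T x - b_i:
  g_1((-3, -2)) = 0
Stationarity residual: grad f(x) + sum_i lambda_i a_i = (-3, 2)
  -> stationarity FAILS
Primal feasibility (all g_i <= 0): OK
Dual feasibility (all lambda_i >= 0): OK
Complementary slackness (lambda_i * g_i(x) = 0 for all i): OK

Verdict: the first failing condition is stationarity -> stat.

stat


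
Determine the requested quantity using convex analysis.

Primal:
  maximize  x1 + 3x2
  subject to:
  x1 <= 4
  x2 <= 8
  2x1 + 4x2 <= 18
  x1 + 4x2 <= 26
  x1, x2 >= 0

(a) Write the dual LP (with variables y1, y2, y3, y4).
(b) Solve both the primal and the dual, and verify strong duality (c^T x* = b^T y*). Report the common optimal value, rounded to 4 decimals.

The standard primal-dual pair for 'max c^T x s.t. A x <= b, x >= 0' is:
  Dual:  min b^T y  s.t.  A^T y >= c,  y >= 0.

So the dual LP is:
  minimize  4y1 + 8y2 + 18y3 + 26y4
  subject to:
    y1 + 2y3 + y4 >= 1
    y2 + 4y3 + 4y4 >= 3
    y1, y2, y3, y4 >= 0

Solving the primal: x* = (0, 4.5).
  primal value c^T x* = 13.5.
Solving the dual: y* = (0, 0, 0.75, 0).
  dual value b^T y* = 13.5.
Strong duality: c^T x* = b^T y*. Confirmed.

13.5


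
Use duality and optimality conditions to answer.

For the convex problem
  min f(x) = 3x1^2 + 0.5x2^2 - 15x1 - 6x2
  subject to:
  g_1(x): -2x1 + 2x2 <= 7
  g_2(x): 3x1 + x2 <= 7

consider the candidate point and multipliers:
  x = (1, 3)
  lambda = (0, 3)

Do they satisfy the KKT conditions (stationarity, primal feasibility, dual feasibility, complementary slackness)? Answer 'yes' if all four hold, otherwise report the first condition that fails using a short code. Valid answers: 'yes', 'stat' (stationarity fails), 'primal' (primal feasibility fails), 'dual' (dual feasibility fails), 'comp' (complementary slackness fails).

Gradient of f: grad f(x) = Q x + c = (-9, -3)
Constraint values g_i(x) = a_i^T x - b_i:
  g_1((1, 3)) = -3
  g_2((1, 3)) = -1
Stationarity residual: grad f(x) + sum_i lambda_i a_i = (0, 0)
  -> stationarity OK
Primal feasibility (all g_i <= 0): OK
Dual feasibility (all lambda_i >= 0): OK
Complementary slackness (lambda_i * g_i(x) = 0 for all i): FAILS

Verdict: the first failing condition is complementary_slackness -> comp.

comp


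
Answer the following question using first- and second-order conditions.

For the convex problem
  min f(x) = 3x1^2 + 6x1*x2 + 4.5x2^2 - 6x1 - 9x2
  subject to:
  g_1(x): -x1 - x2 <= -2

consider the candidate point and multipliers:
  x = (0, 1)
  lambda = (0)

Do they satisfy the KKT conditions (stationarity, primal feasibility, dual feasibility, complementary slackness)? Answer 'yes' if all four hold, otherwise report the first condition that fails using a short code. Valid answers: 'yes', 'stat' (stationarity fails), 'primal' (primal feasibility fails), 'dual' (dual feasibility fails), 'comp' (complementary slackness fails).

Gradient of f: grad f(x) = Q x + c = (0, 0)
Constraint values g_i(x) = a_i^T x - b_i:
  g_1((0, 1)) = 1
Stationarity residual: grad f(x) + sum_i lambda_i a_i = (0, 0)
  -> stationarity OK
Primal feasibility (all g_i <= 0): FAILS
Dual feasibility (all lambda_i >= 0): OK
Complementary slackness (lambda_i * g_i(x) = 0 for all i): OK

Verdict: the first failing condition is primal_feasibility -> primal.

primal


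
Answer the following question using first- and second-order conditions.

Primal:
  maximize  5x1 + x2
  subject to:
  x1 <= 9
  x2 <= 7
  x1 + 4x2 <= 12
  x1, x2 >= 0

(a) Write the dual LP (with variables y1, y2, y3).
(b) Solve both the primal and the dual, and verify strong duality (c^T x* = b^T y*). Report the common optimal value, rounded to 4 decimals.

The standard primal-dual pair for 'max c^T x s.t. A x <= b, x >= 0' is:
  Dual:  min b^T y  s.t.  A^T y >= c,  y >= 0.

So the dual LP is:
  minimize  9y1 + 7y2 + 12y3
  subject to:
    y1 + y3 >= 5
    y2 + 4y3 >= 1
    y1, y2, y3 >= 0

Solving the primal: x* = (9, 0.75).
  primal value c^T x* = 45.75.
Solving the dual: y* = (4.75, 0, 0.25).
  dual value b^T y* = 45.75.
Strong duality: c^T x* = b^T y*. Confirmed.

45.75


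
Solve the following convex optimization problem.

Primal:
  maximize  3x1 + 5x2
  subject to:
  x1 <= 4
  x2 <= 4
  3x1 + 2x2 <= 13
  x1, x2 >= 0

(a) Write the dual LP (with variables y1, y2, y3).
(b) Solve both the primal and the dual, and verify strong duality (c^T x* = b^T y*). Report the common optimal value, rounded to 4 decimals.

The standard primal-dual pair for 'max c^T x s.t. A x <= b, x >= 0' is:
  Dual:  min b^T y  s.t.  A^T y >= c,  y >= 0.

So the dual LP is:
  minimize  4y1 + 4y2 + 13y3
  subject to:
    y1 + 3y3 >= 3
    y2 + 2y3 >= 5
    y1, y2, y3 >= 0

Solving the primal: x* = (1.6667, 4).
  primal value c^T x* = 25.
Solving the dual: y* = (0, 3, 1).
  dual value b^T y* = 25.
Strong duality: c^T x* = b^T y*. Confirmed.

25


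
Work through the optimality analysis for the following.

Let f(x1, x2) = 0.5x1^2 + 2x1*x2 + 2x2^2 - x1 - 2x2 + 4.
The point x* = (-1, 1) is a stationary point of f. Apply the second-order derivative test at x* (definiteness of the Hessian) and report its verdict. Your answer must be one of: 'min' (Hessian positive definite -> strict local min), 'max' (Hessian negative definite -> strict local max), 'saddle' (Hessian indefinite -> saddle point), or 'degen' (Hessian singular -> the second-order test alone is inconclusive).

Compute the Hessian H = grad^2 f:
  H = [[1, 2], [2, 4]]
Verify stationarity: grad f(x*) = H x* + g = (0, 0).
Eigenvalues of H: 0, 5.
H has a zero eigenvalue (singular; positive semidefinite but not definite), so H is neither positive definite, negative definite, nor indefinite. The second-order test alone is inconclusive -> degen.
(Indeed, f is constant along the null direction of H through x*, so x* is not a strict local extremum.)

degen


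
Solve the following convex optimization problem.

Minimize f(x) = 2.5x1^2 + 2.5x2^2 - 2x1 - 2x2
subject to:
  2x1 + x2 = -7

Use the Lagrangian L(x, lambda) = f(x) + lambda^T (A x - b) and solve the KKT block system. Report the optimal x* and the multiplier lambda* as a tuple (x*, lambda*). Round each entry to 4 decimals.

Form the Lagrangian:
  L(x, lambda) = (1/2) x^T Q x + c^T x + lambda^T (A x - b)
Stationarity (grad_x L = 0): Q x + c + A^T lambda = 0.
Primal feasibility: A x = b.

This gives the KKT block system:
  [ Q   A^T ] [ x     ]   [-c ]
  [ A    0  ] [ lambda ] = [ b ]

Solving the linear system:
  x*      = (-2.88, -1.24)
  lambda* = (8.2)
  f(x*)   = 32.82

x* = (-2.88, -1.24), lambda* = (8.2)


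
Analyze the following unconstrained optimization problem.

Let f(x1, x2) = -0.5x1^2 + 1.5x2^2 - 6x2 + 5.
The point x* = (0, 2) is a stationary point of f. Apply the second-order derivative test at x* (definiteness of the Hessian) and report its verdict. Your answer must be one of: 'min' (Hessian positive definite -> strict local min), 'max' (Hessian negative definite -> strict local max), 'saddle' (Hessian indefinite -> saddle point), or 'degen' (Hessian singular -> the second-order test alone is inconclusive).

Compute the Hessian H = grad^2 f:
  H = [[-1, 0], [0, 3]]
Verify stationarity: grad f(x*) = H x* + g = (0, 0).
Eigenvalues of H: -1, 3.
Eigenvalues have mixed signs, so H is indefinite -> x* is a saddle point.

saddle


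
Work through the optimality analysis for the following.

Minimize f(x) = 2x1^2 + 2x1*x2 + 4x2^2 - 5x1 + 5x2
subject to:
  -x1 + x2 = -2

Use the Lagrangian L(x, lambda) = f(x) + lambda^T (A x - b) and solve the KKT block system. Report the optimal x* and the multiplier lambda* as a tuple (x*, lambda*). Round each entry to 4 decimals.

Form the Lagrangian:
  L(x, lambda) = (1/2) x^T Q x + c^T x + lambda^T (A x - b)
Stationarity (grad_x L = 0): Q x + c + A^T lambda = 0.
Primal feasibility: A x = b.

This gives the KKT block system:
  [ Q   A^T ] [ x     ]   [-c ]
  [ A    0  ] [ lambda ] = [ b ]

Solving the linear system:
  x*      = (1.25, -0.75)
  lambda* = (-1.5)
  f(x*)   = -6.5

x* = (1.25, -0.75), lambda* = (-1.5)


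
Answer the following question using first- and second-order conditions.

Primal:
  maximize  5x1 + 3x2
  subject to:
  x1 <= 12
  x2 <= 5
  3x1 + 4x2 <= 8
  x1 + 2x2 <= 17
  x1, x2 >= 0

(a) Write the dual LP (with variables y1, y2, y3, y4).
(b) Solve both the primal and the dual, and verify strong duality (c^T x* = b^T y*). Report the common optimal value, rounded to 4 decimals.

The standard primal-dual pair for 'max c^T x s.t. A x <= b, x >= 0' is:
  Dual:  min b^T y  s.t.  A^T y >= c,  y >= 0.

So the dual LP is:
  minimize  12y1 + 5y2 + 8y3 + 17y4
  subject to:
    y1 + 3y3 + y4 >= 5
    y2 + 4y3 + 2y4 >= 3
    y1, y2, y3, y4 >= 0

Solving the primal: x* = (2.6667, 0).
  primal value c^T x* = 13.3333.
Solving the dual: y* = (0, 0, 1.6667, 0).
  dual value b^T y* = 13.3333.
Strong duality: c^T x* = b^T y*. Confirmed.

13.3333


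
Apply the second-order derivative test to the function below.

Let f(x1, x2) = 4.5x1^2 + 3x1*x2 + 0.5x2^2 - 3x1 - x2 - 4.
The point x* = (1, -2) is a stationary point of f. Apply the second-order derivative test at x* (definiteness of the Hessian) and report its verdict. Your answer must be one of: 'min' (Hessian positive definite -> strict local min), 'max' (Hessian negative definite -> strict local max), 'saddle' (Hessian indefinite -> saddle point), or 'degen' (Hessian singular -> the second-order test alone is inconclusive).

Compute the Hessian H = grad^2 f:
  H = [[9, 3], [3, 1]]
Verify stationarity: grad f(x*) = H x* + g = (0, 0).
Eigenvalues of H: 0, 10.
H has a zero eigenvalue (singular; positive semidefinite but not definite), so H is neither positive definite, negative definite, nor indefinite. The second-order test alone is inconclusive -> degen.
(Indeed, f is constant along the null direction of H through x*, so x* is not a strict local extremum.)

degen


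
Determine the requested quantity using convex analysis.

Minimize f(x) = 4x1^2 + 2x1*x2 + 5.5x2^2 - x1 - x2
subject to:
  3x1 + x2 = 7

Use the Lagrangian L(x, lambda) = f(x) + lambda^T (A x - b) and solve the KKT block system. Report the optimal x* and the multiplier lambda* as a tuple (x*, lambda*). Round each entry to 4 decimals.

Form the Lagrangian:
  L(x, lambda) = (1/2) x^T Q x + c^T x + lambda^T (A x - b)
Stationarity (grad_x L = 0): Q x + c + A^T lambda = 0.
Primal feasibility: A x = b.

This gives the KKT block system:
  [ Q   A^T ] [ x     ]   [-c ]
  [ A    0  ] [ lambda ] = [ b ]

Solving the linear system:
  x*      = (2.2632, 0.2105)
  lambda* = (-5.8421)
  f(x*)   = 19.2105

x* = (2.2632, 0.2105), lambda* = (-5.8421)


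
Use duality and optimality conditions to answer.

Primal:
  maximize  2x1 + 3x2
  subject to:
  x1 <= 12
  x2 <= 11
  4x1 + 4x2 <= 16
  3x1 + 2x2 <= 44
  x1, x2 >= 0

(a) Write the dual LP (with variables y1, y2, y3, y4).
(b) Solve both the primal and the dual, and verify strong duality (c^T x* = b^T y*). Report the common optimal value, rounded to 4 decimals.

The standard primal-dual pair for 'max c^T x s.t. A x <= b, x >= 0' is:
  Dual:  min b^T y  s.t.  A^T y >= c,  y >= 0.

So the dual LP is:
  minimize  12y1 + 11y2 + 16y3 + 44y4
  subject to:
    y1 + 4y3 + 3y4 >= 2
    y2 + 4y3 + 2y4 >= 3
    y1, y2, y3, y4 >= 0

Solving the primal: x* = (0, 4).
  primal value c^T x* = 12.
Solving the dual: y* = (0, 0, 0.75, 0).
  dual value b^T y* = 12.
Strong duality: c^T x* = b^T y*. Confirmed.

12


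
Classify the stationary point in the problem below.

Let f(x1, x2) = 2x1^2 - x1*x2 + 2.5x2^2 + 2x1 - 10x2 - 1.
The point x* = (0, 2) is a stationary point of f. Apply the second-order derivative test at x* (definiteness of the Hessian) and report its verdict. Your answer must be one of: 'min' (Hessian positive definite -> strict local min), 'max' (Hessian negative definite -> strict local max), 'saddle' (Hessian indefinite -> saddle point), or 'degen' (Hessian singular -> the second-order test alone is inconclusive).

Compute the Hessian H = grad^2 f:
  H = [[4, -1], [-1, 5]]
Verify stationarity: grad f(x*) = H x* + g = (0, 0).
Eigenvalues of H: 3.382, 5.618.
Both eigenvalues > 0, so H is positive definite -> x* is a strict local min.

min


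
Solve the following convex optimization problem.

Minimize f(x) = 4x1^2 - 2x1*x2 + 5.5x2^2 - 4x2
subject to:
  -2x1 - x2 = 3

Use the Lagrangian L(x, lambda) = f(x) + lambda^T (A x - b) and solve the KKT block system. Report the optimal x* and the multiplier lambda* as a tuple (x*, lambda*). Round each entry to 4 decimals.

Form the Lagrangian:
  L(x, lambda) = (1/2) x^T Q x + c^T x + lambda^T (A x - b)
Stationarity (grad_x L = 0): Q x + c + A^T lambda = 0.
Primal feasibility: A x = b.

This gives the KKT block system:
  [ Q   A^T ] [ x     ]   [-c ]
  [ A    0  ] [ lambda ] = [ b ]

Solving the linear system:
  x*      = (-1.3333, -0.3333)
  lambda* = (-5)
  f(x*)   = 8.1667

x* = (-1.3333, -0.3333), lambda* = (-5)


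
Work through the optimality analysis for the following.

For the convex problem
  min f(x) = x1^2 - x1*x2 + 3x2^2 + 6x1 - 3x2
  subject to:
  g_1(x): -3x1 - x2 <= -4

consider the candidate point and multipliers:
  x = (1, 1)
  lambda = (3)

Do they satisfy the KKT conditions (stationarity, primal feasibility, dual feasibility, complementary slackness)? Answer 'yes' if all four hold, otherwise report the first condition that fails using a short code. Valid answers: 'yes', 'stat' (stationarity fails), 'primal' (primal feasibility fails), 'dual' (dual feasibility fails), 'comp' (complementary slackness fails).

Gradient of f: grad f(x) = Q x + c = (7, 2)
Constraint values g_i(x) = a_i^T x - b_i:
  g_1((1, 1)) = 0
Stationarity residual: grad f(x) + sum_i lambda_i a_i = (-2, -1)
  -> stationarity FAILS
Primal feasibility (all g_i <= 0): OK
Dual feasibility (all lambda_i >= 0): OK
Complementary slackness (lambda_i * g_i(x) = 0 for all i): OK

Verdict: the first failing condition is stationarity -> stat.

stat


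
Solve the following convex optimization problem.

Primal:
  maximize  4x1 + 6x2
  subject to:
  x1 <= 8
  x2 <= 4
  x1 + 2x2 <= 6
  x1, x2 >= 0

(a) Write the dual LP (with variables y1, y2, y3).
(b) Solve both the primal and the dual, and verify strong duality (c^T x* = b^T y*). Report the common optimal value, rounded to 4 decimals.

The standard primal-dual pair for 'max c^T x s.t. A x <= b, x >= 0' is:
  Dual:  min b^T y  s.t.  A^T y >= c,  y >= 0.

So the dual LP is:
  minimize  8y1 + 4y2 + 6y3
  subject to:
    y1 + y3 >= 4
    y2 + 2y3 >= 6
    y1, y2, y3 >= 0

Solving the primal: x* = (6, 0).
  primal value c^T x* = 24.
Solving the dual: y* = (0, 0, 4).
  dual value b^T y* = 24.
Strong duality: c^T x* = b^T y*. Confirmed.

24


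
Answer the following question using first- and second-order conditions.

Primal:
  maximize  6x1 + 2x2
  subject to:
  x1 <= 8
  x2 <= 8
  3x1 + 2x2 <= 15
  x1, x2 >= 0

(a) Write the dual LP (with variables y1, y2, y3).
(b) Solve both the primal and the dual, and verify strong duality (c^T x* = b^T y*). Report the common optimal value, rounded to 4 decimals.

The standard primal-dual pair for 'max c^T x s.t. A x <= b, x >= 0' is:
  Dual:  min b^T y  s.t.  A^T y >= c,  y >= 0.

So the dual LP is:
  minimize  8y1 + 8y2 + 15y3
  subject to:
    y1 + 3y3 >= 6
    y2 + 2y3 >= 2
    y1, y2, y3 >= 0

Solving the primal: x* = (5, 0).
  primal value c^T x* = 30.
Solving the dual: y* = (0, 0, 2).
  dual value b^T y* = 30.
Strong duality: c^T x* = b^T y*. Confirmed.

30


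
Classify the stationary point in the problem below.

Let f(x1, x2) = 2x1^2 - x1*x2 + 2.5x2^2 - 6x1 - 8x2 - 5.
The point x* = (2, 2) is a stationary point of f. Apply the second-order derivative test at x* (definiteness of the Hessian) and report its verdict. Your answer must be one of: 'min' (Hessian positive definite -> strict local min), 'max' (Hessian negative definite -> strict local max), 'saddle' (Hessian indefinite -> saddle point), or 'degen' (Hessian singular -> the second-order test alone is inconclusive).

Compute the Hessian H = grad^2 f:
  H = [[4, -1], [-1, 5]]
Verify stationarity: grad f(x*) = H x* + g = (0, 0).
Eigenvalues of H: 3.382, 5.618.
Both eigenvalues > 0, so H is positive definite -> x* is a strict local min.

min


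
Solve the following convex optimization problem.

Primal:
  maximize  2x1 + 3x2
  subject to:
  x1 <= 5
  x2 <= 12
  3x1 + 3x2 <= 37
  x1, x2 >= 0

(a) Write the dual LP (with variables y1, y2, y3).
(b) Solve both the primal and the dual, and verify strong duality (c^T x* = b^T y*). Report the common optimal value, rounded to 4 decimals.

The standard primal-dual pair for 'max c^T x s.t. A x <= b, x >= 0' is:
  Dual:  min b^T y  s.t.  A^T y >= c,  y >= 0.

So the dual LP is:
  minimize  5y1 + 12y2 + 37y3
  subject to:
    y1 + 3y3 >= 2
    y2 + 3y3 >= 3
    y1, y2, y3 >= 0

Solving the primal: x* = (0.3333, 12).
  primal value c^T x* = 36.6667.
Solving the dual: y* = (0, 1, 0.6667).
  dual value b^T y* = 36.6667.
Strong duality: c^T x* = b^T y*. Confirmed.

36.6667


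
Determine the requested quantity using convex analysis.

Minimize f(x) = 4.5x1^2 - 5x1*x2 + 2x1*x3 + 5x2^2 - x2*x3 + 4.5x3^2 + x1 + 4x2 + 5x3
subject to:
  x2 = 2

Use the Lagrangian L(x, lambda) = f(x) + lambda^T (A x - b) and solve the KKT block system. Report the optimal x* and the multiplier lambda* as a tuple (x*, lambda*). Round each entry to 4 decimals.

Form the Lagrangian:
  L(x, lambda) = (1/2) x^T Q x + c^T x + lambda^T (A x - b)
Stationarity (grad_x L = 0): Q x + c + A^T lambda = 0.
Primal feasibility: A x = b.

This gives the KKT block system:
  [ Q   A^T ] [ x     ]   [-c ]
  [ A    0  ] [ lambda ] = [ b ]

Solving the linear system:
  x*      = (1.1299, 2, -0.5844)
  lambda* = (-18.9351)
  f(x*)   = 22.039

x* = (1.1299, 2, -0.5844), lambda* = (-18.9351)


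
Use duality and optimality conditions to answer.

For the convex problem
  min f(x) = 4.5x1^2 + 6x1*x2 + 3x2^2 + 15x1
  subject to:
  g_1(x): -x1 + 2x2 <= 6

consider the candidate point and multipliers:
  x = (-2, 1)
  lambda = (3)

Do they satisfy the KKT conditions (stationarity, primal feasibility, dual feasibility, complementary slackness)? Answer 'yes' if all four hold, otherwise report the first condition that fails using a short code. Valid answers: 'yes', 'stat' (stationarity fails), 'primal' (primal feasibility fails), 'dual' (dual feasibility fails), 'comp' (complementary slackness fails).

Gradient of f: grad f(x) = Q x + c = (3, -6)
Constraint values g_i(x) = a_i^T x - b_i:
  g_1((-2, 1)) = -2
Stationarity residual: grad f(x) + sum_i lambda_i a_i = (0, 0)
  -> stationarity OK
Primal feasibility (all g_i <= 0): OK
Dual feasibility (all lambda_i >= 0): OK
Complementary slackness (lambda_i * g_i(x) = 0 for all i): FAILS

Verdict: the first failing condition is complementary_slackness -> comp.

comp


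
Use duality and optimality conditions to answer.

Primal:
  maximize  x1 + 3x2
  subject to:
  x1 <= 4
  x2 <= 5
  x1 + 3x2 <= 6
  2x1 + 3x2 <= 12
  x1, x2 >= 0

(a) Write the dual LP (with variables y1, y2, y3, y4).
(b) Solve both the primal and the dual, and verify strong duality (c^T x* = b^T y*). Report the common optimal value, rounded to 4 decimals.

The standard primal-dual pair for 'max c^T x s.t. A x <= b, x >= 0' is:
  Dual:  min b^T y  s.t.  A^T y >= c,  y >= 0.

So the dual LP is:
  minimize  4y1 + 5y2 + 6y3 + 12y4
  subject to:
    y1 + y3 + 2y4 >= 1
    y2 + 3y3 + 3y4 >= 3
    y1, y2, y3, y4 >= 0

Solving the primal: x* = (4, 0.6667).
  primal value c^T x* = 6.
Solving the dual: y* = (0, 0, 1, 0).
  dual value b^T y* = 6.
Strong duality: c^T x* = b^T y*. Confirmed.

6


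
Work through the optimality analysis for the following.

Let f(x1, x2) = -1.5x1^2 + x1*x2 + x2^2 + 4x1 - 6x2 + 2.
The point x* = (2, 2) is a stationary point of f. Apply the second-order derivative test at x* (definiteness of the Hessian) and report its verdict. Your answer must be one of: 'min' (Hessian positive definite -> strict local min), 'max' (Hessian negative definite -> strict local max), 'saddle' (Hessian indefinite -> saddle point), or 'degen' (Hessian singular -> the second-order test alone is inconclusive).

Compute the Hessian H = grad^2 f:
  H = [[-3, 1], [1, 2]]
Verify stationarity: grad f(x*) = H x* + g = (0, 0).
Eigenvalues of H: -3.1926, 2.1926.
Eigenvalues have mixed signs, so H is indefinite -> x* is a saddle point.

saddle


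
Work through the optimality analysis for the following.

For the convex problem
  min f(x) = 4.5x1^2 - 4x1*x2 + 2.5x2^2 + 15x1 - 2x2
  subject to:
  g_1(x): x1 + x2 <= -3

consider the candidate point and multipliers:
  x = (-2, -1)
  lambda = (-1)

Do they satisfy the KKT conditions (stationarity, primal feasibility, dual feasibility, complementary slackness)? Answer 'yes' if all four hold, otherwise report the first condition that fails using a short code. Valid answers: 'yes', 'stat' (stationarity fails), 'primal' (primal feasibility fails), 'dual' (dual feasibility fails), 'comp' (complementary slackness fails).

Gradient of f: grad f(x) = Q x + c = (1, 1)
Constraint values g_i(x) = a_i^T x - b_i:
  g_1((-2, -1)) = 0
Stationarity residual: grad f(x) + sum_i lambda_i a_i = (0, 0)
  -> stationarity OK
Primal feasibility (all g_i <= 0): OK
Dual feasibility (all lambda_i >= 0): FAILS
Complementary slackness (lambda_i * g_i(x) = 0 for all i): OK

Verdict: the first failing condition is dual_feasibility -> dual.

dual


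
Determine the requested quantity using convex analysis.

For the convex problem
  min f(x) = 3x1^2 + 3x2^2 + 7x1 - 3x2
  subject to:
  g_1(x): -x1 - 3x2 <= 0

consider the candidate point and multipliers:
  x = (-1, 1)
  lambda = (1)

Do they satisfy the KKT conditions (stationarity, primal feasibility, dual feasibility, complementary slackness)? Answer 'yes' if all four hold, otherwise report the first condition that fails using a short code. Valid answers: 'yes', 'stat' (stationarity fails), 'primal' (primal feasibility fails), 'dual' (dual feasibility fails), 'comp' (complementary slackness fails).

Gradient of f: grad f(x) = Q x + c = (1, 3)
Constraint values g_i(x) = a_i^T x - b_i:
  g_1((-1, 1)) = -2
Stationarity residual: grad f(x) + sum_i lambda_i a_i = (0, 0)
  -> stationarity OK
Primal feasibility (all g_i <= 0): OK
Dual feasibility (all lambda_i >= 0): OK
Complementary slackness (lambda_i * g_i(x) = 0 for all i): FAILS

Verdict: the first failing condition is complementary_slackness -> comp.

comp


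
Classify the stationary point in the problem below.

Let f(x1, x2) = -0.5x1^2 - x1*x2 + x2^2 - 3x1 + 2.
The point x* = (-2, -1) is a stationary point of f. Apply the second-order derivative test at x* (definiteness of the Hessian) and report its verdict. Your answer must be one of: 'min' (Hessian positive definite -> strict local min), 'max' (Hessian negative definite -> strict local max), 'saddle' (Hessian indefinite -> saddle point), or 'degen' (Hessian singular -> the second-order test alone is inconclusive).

Compute the Hessian H = grad^2 f:
  H = [[-1, -1], [-1, 2]]
Verify stationarity: grad f(x*) = H x* + g = (0, 0).
Eigenvalues of H: -1.3028, 2.3028.
Eigenvalues have mixed signs, so H is indefinite -> x* is a saddle point.

saddle


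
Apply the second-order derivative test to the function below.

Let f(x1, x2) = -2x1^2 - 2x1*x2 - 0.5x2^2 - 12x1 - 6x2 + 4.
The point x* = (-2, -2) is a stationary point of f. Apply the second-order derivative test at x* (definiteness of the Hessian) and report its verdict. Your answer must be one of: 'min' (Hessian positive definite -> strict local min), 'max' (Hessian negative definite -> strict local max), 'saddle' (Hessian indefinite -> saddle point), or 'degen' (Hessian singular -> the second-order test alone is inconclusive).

Compute the Hessian H = grad^2 f:
  H = [[-4, -2], [-2, -1]]
Verify stationarity: grad f(x*) = H x* + g = (0, 0).
Eigenvalues of H: -5, 0.
H has a zero eigenvalue (singular; negative semidefinite but not definite), so H is neither positive definite, negative definite, nor indefinite. The second-order test alone is inconclusive -> degen.
(Indeed, f is constant along the null direction of H through x*, so x* is not a strict local extremum.)

degen


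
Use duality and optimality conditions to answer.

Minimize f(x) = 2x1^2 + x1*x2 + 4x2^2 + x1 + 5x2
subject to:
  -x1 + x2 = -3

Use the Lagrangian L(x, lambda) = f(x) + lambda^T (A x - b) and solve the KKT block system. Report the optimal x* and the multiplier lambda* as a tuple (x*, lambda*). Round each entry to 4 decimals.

Form the Lagrangian:
  L(x, lambda) = (1/2) x^T Q x + c^T x + lambda^T (A x - b)
Stationarity (grad_x L = 0): Q x + c + A^T lambda = 0.
Primal feasibility: A x = b.

This gives the KKT block system:
  [ Q   A^T ] [ x     ]   [-c ]
  [ A    0  ] [ lambda ] = [ b ]

Solving the linear system:
  x*      = (1.5, -1.5)
  lambda* = (5.5)
  f(x*)   = 5.25

x* = (1.5, -1.5), lambda* = (5.5)


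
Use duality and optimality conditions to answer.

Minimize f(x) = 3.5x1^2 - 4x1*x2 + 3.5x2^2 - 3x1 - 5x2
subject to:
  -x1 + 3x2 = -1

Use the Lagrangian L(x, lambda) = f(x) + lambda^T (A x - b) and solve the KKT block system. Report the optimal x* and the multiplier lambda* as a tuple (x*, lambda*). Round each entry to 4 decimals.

Form the Lagrangian:
  L(x, lambda) = (1/2) x^T Q x + c^T x + lambda^T (A x - b)
Stationarity (grad_x L = 0): Q x + c + A^T lambda = 0.
Primal feasibility: A x = b.

This gives the KKT block system:
  [ Q   A^T ] [ x     ]   [-c ]
  [ A    0  ] [ lambda ] = [ b ]

Solving the linear system:
  x*      = (0.8043, -0.0652)
  lambda* = (2.8913)
  f(x*)   = 0.4022

x* = (0.8043, -0.0652), lambda* = (2.8913)


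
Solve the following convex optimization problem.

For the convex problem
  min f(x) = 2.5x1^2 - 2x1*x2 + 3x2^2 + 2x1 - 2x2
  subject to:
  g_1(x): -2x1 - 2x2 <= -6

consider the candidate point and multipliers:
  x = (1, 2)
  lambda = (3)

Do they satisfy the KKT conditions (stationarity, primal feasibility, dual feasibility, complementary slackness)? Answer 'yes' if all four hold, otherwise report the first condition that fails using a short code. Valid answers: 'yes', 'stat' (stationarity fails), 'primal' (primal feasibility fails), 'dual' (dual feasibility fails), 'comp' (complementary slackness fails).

Gradient of f: grad f(x) = Q x + c = (3, 8)
Constraint values g_i(x) = a_i^T x - b_i:
  g_1((1, 2)) = 0
Stationarity residual: grad f(x) + sum_i lambda_i a_i = (-3, 2)
  -> stationarity FAILS
Primal feasibility (all g_i <= 0): OK
Dual feasibility (all lambda_i >= 0): OK
Complementary slackness (lambda_i * g_i(x) = 0 for all i): OK

Verdict: the first failing condition is stationarity -> stat.

stat


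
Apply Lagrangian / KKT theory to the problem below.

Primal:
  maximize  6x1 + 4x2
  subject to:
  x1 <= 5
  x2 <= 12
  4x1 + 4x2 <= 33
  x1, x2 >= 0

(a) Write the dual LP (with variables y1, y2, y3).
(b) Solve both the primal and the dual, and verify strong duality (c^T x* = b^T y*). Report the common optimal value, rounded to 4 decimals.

The standard primal-dual pair for 'max c^T x s.t. A x <= b, x >= 0' is:
  Dual:  min b^T y  s.t.  A^T y >= c,  y >= 0.

So the dual LP is:
  minimize  5y1 + 12y2 + 33y3
  subject to:
    y1 + 4y3 >= 6
    y2 + 4y3 >= 4
    y1, y2, y3 >= 0

Solving the primal: x* = (5, 3.25).
  primal value c^T x* = 43.
Solving the dual: y* = (2, 0, 1).
  dual value b^T y* = 43.
Strong duality: c^T x* = b^T y*. Confirmed.

43


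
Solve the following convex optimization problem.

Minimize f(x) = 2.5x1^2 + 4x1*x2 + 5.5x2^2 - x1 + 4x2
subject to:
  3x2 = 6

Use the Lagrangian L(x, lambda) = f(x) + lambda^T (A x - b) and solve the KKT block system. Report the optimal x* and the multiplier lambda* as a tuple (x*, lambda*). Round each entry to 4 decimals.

Form the Lagrangian:
  L(x, lambda) = (1/2) x^T Q x + c^T x + lambda^T (A x - b)
Stationarity (grad_x L = 0): Q x + c + A^T lambda = 0.
Primal feasibility: A x = b.

This gives the KKT block system:
  [ Q   A^T ] [ x     ]   [-c ]
  [ A    0  ] [ lambda ] = [ b ]

Solving the linear system:
  x*      = (-1.4, 2)
  lambda* = (-6.8)
  f(x*)   = 25.1

x* = (-1.4, 2), lambda* = (-6.8)


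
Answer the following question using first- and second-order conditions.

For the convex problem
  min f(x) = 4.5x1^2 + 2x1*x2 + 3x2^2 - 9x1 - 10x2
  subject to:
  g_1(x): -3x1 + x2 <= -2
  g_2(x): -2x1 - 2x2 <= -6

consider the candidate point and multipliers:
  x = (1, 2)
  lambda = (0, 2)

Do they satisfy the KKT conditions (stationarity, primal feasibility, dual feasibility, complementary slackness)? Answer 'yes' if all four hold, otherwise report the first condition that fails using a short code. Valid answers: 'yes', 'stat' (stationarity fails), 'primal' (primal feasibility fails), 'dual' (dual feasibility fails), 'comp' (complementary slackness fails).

Gradient of f: grad f(x) = Q x + c = (4, 4)
Constraint values g_i(x) = a_i^T x - b_i:
  g_1((1, 2)) = 1
  g_2((1, 2)) = 0
Stationarity residual: grad f(x) + sum_i lambda_i a_i = (0, 0)
  -> stationarity OK
Primal feasibility (all g_i <= 0): FAILS
Dual feasibility (all lambda_i >= 0): OK
Complementary slackness (lambda_i * g_i(x) = 0 for all i): OK

Verdict: the first failing condition is primal_feasibility -> primal.

primal


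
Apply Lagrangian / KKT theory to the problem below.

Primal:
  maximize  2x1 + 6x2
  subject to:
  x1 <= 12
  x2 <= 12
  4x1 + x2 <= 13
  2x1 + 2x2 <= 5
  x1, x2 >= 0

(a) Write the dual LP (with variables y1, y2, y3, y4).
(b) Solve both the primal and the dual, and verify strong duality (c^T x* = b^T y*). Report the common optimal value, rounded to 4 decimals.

The standard primal-dual pair for 'max c^T x s.t. A x <= b, x >= 0' is:
  Dual:  min b^T y  s.t.  A^T y >= c,  y >= 0.

So the dual LP is:
  minimize  12y1 + 12y2 + 13y3 + 5y4
  subject to:
    y1 + 4y3 + 2y4 >= 2
    y2 + y3 + 2y4 >= 6
    y1, y2, y3, y4 >= 0

Solving the primal: x* = (0, 2.5).
  primal value c^T x* = 15.
Solving the dual: y* = (0, 0, 0, 3).
  dual value b^T y* = 15.
Strong duality: c^T x* = b^T y*. Confirmed.

15


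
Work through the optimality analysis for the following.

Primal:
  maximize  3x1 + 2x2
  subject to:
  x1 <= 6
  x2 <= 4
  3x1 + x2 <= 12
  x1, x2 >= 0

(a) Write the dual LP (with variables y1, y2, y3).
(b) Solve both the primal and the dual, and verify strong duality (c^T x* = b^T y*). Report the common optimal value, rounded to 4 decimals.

The standard primal-dual pair for 'max c^T x s.t. A x <= b, x >= 0' is:
  Dual:  min b^T y  s.t.  A^T y >= c,  y >= 0.

So the dual LP is:
  minimize  6y1 + 4y2 + 12y3
  subject to:
    y1 + 3y3 >= 3
    y2 + y3 >= 2
    y1, y2, y3 >= 0

Solving the primal: x* = (2.6667, 4).
  primal value c^T x* = 16.
Solving the dual: y* = (0, 1, 1).
  dual value b^T y* = 16.
Strong duality: c^T x* = b^T y*. Confirmed.

16


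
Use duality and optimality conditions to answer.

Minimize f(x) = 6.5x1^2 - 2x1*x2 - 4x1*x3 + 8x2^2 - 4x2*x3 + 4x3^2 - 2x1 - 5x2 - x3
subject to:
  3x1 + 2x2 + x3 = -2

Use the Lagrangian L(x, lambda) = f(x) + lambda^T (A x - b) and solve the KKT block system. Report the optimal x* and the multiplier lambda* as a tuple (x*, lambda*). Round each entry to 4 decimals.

Form the Lagrangian:
  L(x, lambda) = (1/2) x^T Q x + c^T x + lambda^T (A x - b)
Stationarity (grad_x L = 0): Q x + c + A^T lambda = 0.
Primal feasibility: A x = b.

This gives the KKT block system:
  [ Q   A^T ] [ x     ]   [-c ]
  [ A    0  ] [ lambda ] = [ b ]

Solving the linear system:
  x*      = (-0.4603, -0.1034, -0.4122)
  lambda* = (2.0427)
  f(x*)   = 2.9677

x* = (-0.4603, -0.1034, -0.4122), lambda* = (2.0427)


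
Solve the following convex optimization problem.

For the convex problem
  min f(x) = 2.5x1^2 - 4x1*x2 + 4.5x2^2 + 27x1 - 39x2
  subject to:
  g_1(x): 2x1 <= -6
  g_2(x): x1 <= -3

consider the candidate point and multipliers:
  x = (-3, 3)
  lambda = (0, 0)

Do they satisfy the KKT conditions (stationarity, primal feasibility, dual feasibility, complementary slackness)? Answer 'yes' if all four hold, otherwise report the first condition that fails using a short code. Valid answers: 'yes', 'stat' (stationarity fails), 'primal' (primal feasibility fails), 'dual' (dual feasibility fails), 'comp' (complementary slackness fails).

Gradient of f: grad f(x) = Q x + c = (0, 0)
Constraint values g_i(x) = a_i^T x - b_i:
  g_1((-3, 3)) = 0
  g_2((-3, 3)) = 0
Stationarity residual: grad f(x) + sum_i lambda_i a_i = (0, 0)
  -> stationarity OK
Primal feasibility (all g_i <= 0): OK
Dual feasibility (all lambda_i >= 0): OK
Complementary slackness (lambda_i * g_i(x) = 0 for all i): OK

Verdict: yes, KKT holds.

yes


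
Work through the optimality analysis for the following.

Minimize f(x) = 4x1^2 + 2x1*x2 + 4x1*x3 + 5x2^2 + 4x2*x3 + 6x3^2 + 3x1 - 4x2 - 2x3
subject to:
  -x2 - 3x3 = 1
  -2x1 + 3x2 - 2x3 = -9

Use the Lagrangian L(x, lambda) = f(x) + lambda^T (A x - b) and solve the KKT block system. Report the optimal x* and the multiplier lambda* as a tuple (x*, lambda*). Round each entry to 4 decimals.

Form the Lagrangian:
  L(x, lambda) = (1/2) x^T Q x + c^T x + lambda^T (A x - b)
Stationarity (grad_x L = 0): Q x + c + A^T lambda = 0.
Primal feasibility: A x = b.

This gives the KKT block system:
  [ Q   A^T ] [ x     ]   [-c ]
  [ A    0  ] [ lambda ] = [ b ]

Solving the linear system:
  x*      = (1.2712, -1.943, 0.3143)
  lambda* = (-3.8187, 5.2705)
  f(x*)   = 31.1049

x* = (1.2712, -1.943, 0.3143), lambda* = (-3.8187, 5.2705)


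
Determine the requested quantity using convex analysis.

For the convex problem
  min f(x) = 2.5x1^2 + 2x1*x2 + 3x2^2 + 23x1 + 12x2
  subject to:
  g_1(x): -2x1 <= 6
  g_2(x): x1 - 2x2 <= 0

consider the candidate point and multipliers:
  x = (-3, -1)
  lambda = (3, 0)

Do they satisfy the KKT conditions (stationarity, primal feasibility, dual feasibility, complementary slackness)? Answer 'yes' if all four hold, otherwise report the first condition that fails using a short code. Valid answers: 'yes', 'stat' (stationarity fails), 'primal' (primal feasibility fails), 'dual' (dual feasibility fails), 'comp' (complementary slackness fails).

Gradient of f: grad f(x) = Q x + c = (6, 0)
Constraint values g_i(x) = a_i^T x - b_i:
  g_1((-3, -1)) = 0
  g_2((-3, -1)) = -1
Stationarity residual: grad f(x) + sum_i lambda_i a_i = (0, 0)
  -> stationarity OK
Primal feasibility (all g_i <= 0): OK
Dual feasibility (all lambda_i >= 0): OK
Complementary slackness (lambda_i * g_i(x) = 0 for all i): OK

Verdict: yes, KKT holds.

yes
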